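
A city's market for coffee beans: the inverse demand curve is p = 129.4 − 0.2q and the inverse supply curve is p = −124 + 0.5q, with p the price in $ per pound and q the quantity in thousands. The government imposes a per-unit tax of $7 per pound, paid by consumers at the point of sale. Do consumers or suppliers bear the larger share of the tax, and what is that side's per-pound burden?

Suppliers bear the larger share: $5 per pound.

Rewrite in direct form: qd = 647 − 5p and qs = 2p + 248.
Before the tax: set 647 − 5p = 2p + 248 → p* = $57, q* = 362.
With the tax collected from consumers, demand (in seller-price terms) shifts: qd = 647 − 5(p + 7).
New equilibrium: consumers pay $59, suppliers receive $52, q = 352. (Wedge: pb − ps = 7.)
Per-pound burden: consumers $2, suppliers $5.
Suppliers take the larger share because supply is less price-elastic here (demand slope 5 vs supply slope 2).
The less price-elastic side of the market bears the larger share of a per-unit tax.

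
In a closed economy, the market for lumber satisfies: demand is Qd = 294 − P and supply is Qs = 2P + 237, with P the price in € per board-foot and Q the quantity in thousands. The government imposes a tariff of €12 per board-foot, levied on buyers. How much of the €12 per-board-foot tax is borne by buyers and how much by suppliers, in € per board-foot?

Without the tax, 294 − P = 2P + 237 gives 3P = 57, so P* = €19 and Q* = 275.
With the tax collected from buyers, demand (in seller-price terms) shifts: Qd = 294 − (P + 12).
Solving gives Q = 267 with buyers paying €27 and suppliers receiving €15 (the €12 wedge).
Burden on buyers: €8; on suppliers: €4. (They sum to €12.)
The less price-elastic side of the market bears the larger share of a per-unit tax.

Buyers bear €8 per board-foot; suppliers bear €4 per board-foot.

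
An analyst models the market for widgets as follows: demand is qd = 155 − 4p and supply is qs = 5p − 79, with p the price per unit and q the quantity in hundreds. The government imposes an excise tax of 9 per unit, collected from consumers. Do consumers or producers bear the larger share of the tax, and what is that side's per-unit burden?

Before the tax: set 155 − 4p = 5p − 79 → p* = 26, q* = 51.
With the tax collected from consumers, demand (in seller-price terms) shifts: qd = 155 − 4(p + 9).
Solving gives q = 31 with consumers paying 31 and producers receiving 22 (the 9 wedge).
Per-unit burden: consumers 5, producers 4.
Consumers take the larger share because demand is less price-elastic here (demand slope 4 vs supply slope 5).

Consumers bear the larger share: 5 per unit.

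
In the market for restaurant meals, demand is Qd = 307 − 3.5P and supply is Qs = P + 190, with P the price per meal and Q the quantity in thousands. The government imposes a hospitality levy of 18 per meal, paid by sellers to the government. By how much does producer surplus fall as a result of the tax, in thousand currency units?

Producer surplus falls by 2926 thousand.

Before the tax: set 307 − 3.5P = P + 190 → P* = 26, Q* = 216.
With the tax collected from sellers, supply shifts: Qs = (P − 18) + 190.
New equilibrium: buyers pay 30, sellers receive 12, Q = 202. (Wedge: Pb − Ps = 18.)
ΔPS is the trapezoid between Q = 202 and Q = 216 of height 14: ½ · (216 + 202) · 14 = 2926.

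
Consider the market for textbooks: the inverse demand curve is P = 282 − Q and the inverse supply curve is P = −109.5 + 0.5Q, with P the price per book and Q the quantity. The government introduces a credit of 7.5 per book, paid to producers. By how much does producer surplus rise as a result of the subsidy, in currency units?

Rewrite in direct form: Qd = 282 − P and Qs = 2P + 219.
Without the subsidy, 282 − P = 2P + 219 gives 3P = 63, so P* = 21 and Q* = 261.
With a per-unit subsidy paid to producers, each receives P + 7.5 per unit sold, so supply becomes Qs = 2(P + 7.5) + 219.
Solving gives Q = 266 with buyers paying 16 and producers receiving 23.5 (the 7.5 wedge).
ΔPS is the trapezoid between Q = 266 and Q = 261 of height 2.5: ½ · (261 + 266) · 2.5 = 658.75.

Producer surplus rises by 658.75.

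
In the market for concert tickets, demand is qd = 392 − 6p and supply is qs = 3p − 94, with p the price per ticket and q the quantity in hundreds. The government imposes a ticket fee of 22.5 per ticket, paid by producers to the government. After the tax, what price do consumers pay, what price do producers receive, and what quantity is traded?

Before the tax: set 392 − 6p = 3p − 94 → p* = 54, q* = 68.
With the tax collected from producers, supply shifts: qs = 3(p − 22.5) − 94.
New equilibrium: consumers pay 61.5, producers receive 39, q = 23. (Wedge: pb − ps = 22.5.)
The less price-elastic side of the market bears the larger share of a per-unit tax.

Consumers pay 61.5; producers receive 39; quantity = 23.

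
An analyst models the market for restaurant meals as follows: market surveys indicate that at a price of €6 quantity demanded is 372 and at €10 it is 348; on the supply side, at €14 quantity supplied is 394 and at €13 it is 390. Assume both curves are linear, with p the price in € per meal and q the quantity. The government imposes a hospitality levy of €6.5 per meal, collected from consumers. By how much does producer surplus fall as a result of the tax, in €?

Demand slope: (348 − 372)/(10 − 6) = -6, so qd = 408 − 6p.
Supply slope: (390 − 394)/(13 − 14) = 4, so qs = 4p + 338.
Without the tax, 408 − 6p = 4p + 338 gives 10p = 70, so p* = €7 and q* = 366.
With the tax collected from consumers, demand (in seller-price terms) shifts: qd = 408 − 6(p + 6.5).
New equilibrium: consumers pay €9.6, sellers receive €3.1, q = 350.4. (Wedge: pb − ps = 6.5.)
ΔPS is the trapezoid between Q = 350.4 and Q = 366 of height €3.9: ½ · (366 + 350.4) · 3.9 = €1396.98.

Producer surplus falls by €1396.98.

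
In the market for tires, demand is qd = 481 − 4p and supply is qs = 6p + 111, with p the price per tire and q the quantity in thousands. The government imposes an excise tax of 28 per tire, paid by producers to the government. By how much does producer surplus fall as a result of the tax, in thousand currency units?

Producer surplus falls by 3353.28 thousand.

Before the tax: set 481 − 4p = 6p + 111 → p* = 37, q* = 333.
With the tax collected from producers, supply shifts: qs = 6(p − 28) + 111.
New equilibrium: buyers pay 53.8, producers receive 25.8, q = 265.8. (Wedge: pb − ps = 28.)
ΔPS is the trapezoid between Q = 265.8 and Q = 333 of height 11.2: ½ · (333 + 265.8) · 11.2 = 3353.28.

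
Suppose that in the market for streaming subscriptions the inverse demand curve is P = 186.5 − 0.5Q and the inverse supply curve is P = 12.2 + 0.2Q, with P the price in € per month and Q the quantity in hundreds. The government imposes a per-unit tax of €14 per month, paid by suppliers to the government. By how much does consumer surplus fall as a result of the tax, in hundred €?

Rewrite in direct form: Qd = 373 − 2P and Qs = 5P − 61.
Before the tax: set 373 − 2P = 5P − 61 → P* = €62, Q* = 249.
With the tax collected from suppliers, supply shifts: Qs = 5(P − 14) − 61.
Solving gives Q = 229 with buyers paying €72 and suppliers receiving €58 (the €14 wedge).
ΔCS is the trapezoid between Q = 229 and Q = 249 of height €10: ½ · (249 + 229) · 10 = €2390.

Consumer surplus falls by €2390 hundred.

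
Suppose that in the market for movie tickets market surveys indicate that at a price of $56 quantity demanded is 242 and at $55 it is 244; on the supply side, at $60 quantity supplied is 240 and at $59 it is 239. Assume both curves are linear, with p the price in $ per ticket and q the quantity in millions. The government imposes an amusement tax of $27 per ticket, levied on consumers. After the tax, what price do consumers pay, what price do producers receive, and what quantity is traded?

Consumers pay $67; producers receive $40; quantity = 220.

Demand slope: (244 − 242)/(55 − 56) = -2, so qd = 354 − 2p.
Supply slope: (239 − 240)/(59 − 60) = 1, so qs = p + 180.
Without the tax, 354 − 2p = p + 180 gives 3p = 174, so p* = $58 and q* = 238.
With the tax collected from consumers, demand (in seller-price terms) shifts: qd = 354 − 2(p + 27).
New equilibrium: consumers pay $67, producers receive $40, q = 220. (Wedge: pb − ps = 27.)
The less price-elastic side of the market bears the larger share of a per-unit tax.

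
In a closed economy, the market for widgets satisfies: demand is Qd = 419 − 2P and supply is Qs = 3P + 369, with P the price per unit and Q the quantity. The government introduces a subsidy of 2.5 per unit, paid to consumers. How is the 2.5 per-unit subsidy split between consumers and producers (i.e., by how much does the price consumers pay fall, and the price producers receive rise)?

Without the subsidy, 419 − 2P = 3P + 369 gives 5P = 50, so P* = 10 and Q* = 399.
With a per-unit subsidy paid to consumers, each effectively pays P − 2.5, so demand becomes Qd = 419 − 2(P − 2.5).
Solving gives Q = 402 with consumers paying 8.5 and producers receiving 11 (the 2.5 wedge).
Gain to consumers: 1.5; to producers: 1. (They sum to 2.5.)

Consumers gain 1.5 per unit; producers gain 1 per unit.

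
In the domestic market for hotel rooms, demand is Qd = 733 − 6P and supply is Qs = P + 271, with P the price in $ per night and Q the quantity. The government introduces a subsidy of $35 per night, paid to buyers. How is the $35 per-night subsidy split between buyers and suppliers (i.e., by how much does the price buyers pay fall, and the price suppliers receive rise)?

Buyers gain $5 per night; suppliers gain $30 per night.

Without the subsidy, 733 − 6P = P + 271 gives 7P = 462, so P* = $66 and Q* = 337.
With a per-unit subsidy paid to buyers, each effectively pays P − 35, so demand becomes Qd = 733 − 6(P − 35).
New equilibrium: buyers pay $61, suppliers receive $96, Q = 367. (Wedge: Pb − Ps = −35.)
Gain to buyers: $5; to suppliers: $30. (They sum to $35.)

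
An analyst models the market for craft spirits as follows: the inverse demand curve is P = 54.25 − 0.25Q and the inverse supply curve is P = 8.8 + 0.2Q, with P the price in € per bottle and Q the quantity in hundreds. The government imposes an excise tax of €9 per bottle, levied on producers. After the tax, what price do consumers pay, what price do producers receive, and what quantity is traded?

Consumers pay €34; producers receive €25; quantity = 81.

Rewrite in direct form: Qd = 217 − 4P and Qs = 5P − 44.
Without the tax, 217 − 4P = 5P − 44 gives 9P = 261, so P* = €29 and Q* = 101.
With the tax collected from producers, supply shifts: Qs = 5(P − 9) − 44.
Solving gives Q = 81 with consumers paying €34 and producers receiving €25 (the €9 wedge).
The less price-elastic side of the market bears the larger share of a per-unit tax.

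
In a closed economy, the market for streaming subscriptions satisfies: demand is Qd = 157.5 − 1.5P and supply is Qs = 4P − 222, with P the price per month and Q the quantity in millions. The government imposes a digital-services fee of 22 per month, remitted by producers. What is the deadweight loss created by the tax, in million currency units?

Deadweight loss = 264 million.

Before the tax: set 157.5 − 1.5P = 4P − 222 → P* = 69, Q* = 54.
With the tax collected from producers, supply shifts: Qs = 4(P − 22) − 222.
Solving gives Q = 30 with buyers paying 85 and producers receiving 63 (the 22 wedge).
Quantity falls by |ΔQ| = |54 − 30| = 24.
DWL = ½ · t · |ΔQ| = ½ · 22 · 24 = 264.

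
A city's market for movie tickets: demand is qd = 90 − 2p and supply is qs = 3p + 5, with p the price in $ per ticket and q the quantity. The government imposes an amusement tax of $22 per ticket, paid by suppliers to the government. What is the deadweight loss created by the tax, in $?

Deadweight loss = $290.4.

Without the tax, 90 − 2p = 3p + 5 gives 5p = 85, so p* = $17 and q* = 56.
With the tax collected from suppliers, supply shifts: qs = 3(p − 22) + 5.
Solving gives q = 29.6 with consumers paying $30.2 and suppliers receiving $8.2 (the $22 wedge).
Quantity falls by |ΔQ| = |56 − 29.6| = 26.4.
DWL = ½ · t · |ΔQ| = ½ · 22 · 26.4 = $290.4.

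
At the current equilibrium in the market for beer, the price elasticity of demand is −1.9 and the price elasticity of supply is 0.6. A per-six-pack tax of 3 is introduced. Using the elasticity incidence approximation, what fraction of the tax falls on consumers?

Consumers' share ≈ 0.24.

Incidence ratio: consumers' share ≈ εs / (εs + |εd|) = 0.6 / (0.6 + 1.9) = 0.24.
Supply is the less elastic side, so consumers bear the smaller share.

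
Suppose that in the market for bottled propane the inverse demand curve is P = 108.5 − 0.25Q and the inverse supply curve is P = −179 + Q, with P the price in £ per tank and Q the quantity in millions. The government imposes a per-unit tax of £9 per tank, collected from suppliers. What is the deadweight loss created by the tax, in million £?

Rewrite in direct form: Qd = 434 − 4P and Qs = P + 179.
Without the tax, 434 − 4P = P + 179 gives 5P = 255, so P* = £51 and Q* = 230.
With the tax collected from suppliers, supply shifts: Qs = (P − 9) + 179.
Solving gives Q = 222.8 with consumers paying £52.8 and suppliers receiving £43.8 (the £9 wedge).
Quantity falls by |ΔQ| = |230 − 222.8| = 7.2.
DWL = ½ · t · |ΔQ| = ½ · 9 · 7.2 = £32.4.

Deadweight loss = £32.4 million.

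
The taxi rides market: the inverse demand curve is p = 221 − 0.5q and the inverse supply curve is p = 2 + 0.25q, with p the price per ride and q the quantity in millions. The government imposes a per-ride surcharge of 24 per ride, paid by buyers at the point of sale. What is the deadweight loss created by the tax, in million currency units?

Rewrite in direct form: qd = 442 − 2p and qs = 4p − 8.
Before the tax: set 442 − 2p = 4p − 8 → p* = 75, q* = 292.
With the tax collected from buyers, demand (in seller-price terms) shifts: qd = 442 − 2(p + 24).
New equilibrium: buyers pay 91, suppliers receive 67, q = 260. (Wedge: pb − ps = 24.)
Quantity falls by |ΔQ| = |292 − 260| = 32.
DWL = ½ · t · |ΔQ| = ½ · 24 · 32 = 384.

Deadweight loss = 384 million.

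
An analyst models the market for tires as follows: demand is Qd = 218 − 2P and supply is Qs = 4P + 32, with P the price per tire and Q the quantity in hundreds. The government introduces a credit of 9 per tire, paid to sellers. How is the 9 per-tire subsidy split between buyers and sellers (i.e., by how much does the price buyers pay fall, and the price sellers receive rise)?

Before the subsidy: set 218 − 2P = 4P + 32 → P* = 31, Q* = 156.
With a per-unit subsidy paid to sellers, each receives P + 9 per unit sold, so supply becomes Qs = 4(P + 9) + 32.
New equilibrium: buyers pay 25, sellers receive 34, Q = 168. (Wedge: Pb − Ps = −9.)
Gain to buyers: 6; to sellers: 3. (They sum to 9.)

Buyers gain 6 per tire; sellers gain 3 per tire.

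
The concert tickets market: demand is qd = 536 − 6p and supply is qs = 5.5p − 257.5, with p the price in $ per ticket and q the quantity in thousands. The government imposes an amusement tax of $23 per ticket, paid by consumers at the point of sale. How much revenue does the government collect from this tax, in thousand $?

Without the tax, 536 − 6p = 5.5p − 257.5 gives 11.5p = 793.5, so p* = $69 and q* = 122.
With the tax collected from consumers, demand (in seller-price terms) shifts: qd = 536 − 6(p + 23).
New equilibrium: consumers pay $80, sellers receive $57, q = 56. (Wedge: pb − ps = 23.)
Revenue = t · Q = 23 · 56 = $1288.

Tax revenue = $1288 thousand.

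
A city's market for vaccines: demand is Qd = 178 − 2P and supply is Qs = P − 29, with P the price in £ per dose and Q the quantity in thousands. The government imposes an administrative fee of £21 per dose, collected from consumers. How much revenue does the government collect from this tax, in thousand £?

Before the tax: set 178 − 2P = P − 29 → P* = £69, Q* = 40.
With the tax collected from consumers, demand (in seller-price terms) shifts: Qd = 178 − 2(P + 21).
Solving gives Q = 26 with consumers paying £76 and producers receiving £55 (the £21 wedge).
Revenue = t · Q = 21 · 26 = £546.

Tax revenue = £546 thousand.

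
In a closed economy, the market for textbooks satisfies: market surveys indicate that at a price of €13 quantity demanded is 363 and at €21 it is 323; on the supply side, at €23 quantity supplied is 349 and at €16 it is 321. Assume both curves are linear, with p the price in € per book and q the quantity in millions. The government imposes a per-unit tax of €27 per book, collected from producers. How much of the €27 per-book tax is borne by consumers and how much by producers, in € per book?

Consumers bear €12 per book; producers bear €15 per book.

Demand slope: (323 − 363)/(21 − 13) = -5, so qd = 428 − 5p.
Supply slope: (321 − 349)/(16 − 23) = 4, so qs = 4p + 257.
Without the tax, 428 − 5p = 4p + 257 gives 9p = 171, so p* = €19 and q* = 333.
With the tax collected from producers, supply shifts: qs = 4(p − 27) + 257.
New equilibrium: consumers pay €31, producers receive €4, q = 273. (Wedge: pb − ps = 27.)
Burden on consumers: €12; on producers: €15. (They sum to €27.)
The less price-elastic side of the market bears the larger share of a per-unit tax.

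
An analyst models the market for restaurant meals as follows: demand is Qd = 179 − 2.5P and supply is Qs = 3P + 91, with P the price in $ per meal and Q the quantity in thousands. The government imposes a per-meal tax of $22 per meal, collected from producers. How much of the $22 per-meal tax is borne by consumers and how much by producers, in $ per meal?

Consumers bear $12 per meal; producers bear $10 per meal.

Before the tax: set 179 − 2.5P = 3P + 91 → P* = $16, Q* = 139.
With the tax collected from producers, supply shifts: Qs = 3(P − 22) + 91.
New equilibrium: consumers pay $28, producers receive $6, Q = 109. (Wedge: Pb − Ps = 22.)
Burden on consumers: $12; on producers: $10. (They sum to $22.)
The less price-elastic side of the market bears the larger share of a per-unit tax.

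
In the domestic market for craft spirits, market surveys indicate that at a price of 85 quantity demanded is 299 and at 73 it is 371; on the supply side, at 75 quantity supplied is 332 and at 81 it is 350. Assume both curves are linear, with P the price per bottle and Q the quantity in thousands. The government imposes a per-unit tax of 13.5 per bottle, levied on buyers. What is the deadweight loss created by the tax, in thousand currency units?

Deadweight loss = 182.25 thousand.

Demand slope: (371 − 299)/(73 − 85) = -6, so Qd = 809 − 6P.
Supply slope: (350 − 332)/(81 − 75) = 3, so Qs = 3P + 107.
Without the tax, 809 − 6P = 3P + 107 gives 9P = 702, so P* = 78 and Q* = 341.
With the tax collected from buyers, demand (in seller-price terms) shifts: Qd = 809 − 6(P + 13.5).
New equilibrium: buyers pay 82.5, sellers receive 69, Q = 314. (Wedge: Pb − Ps = 13.5.)
Quantity falls by |ΔQ| = |341 − 314| = 27.
DWL = ½ · t · |ΔQ| = ½ · 13.5 · 27 = 182.25.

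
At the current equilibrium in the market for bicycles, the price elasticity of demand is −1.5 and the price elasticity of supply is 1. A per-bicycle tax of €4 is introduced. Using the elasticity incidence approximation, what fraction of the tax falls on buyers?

Buyers' share ≈ 0.4.

Incidence ratio: buyers' share ≈ εs / (εs + |εd|) = 1 / (1 + 1.5) = 0.4.
Supply is the less elastic side, so buyers bear the smaller share.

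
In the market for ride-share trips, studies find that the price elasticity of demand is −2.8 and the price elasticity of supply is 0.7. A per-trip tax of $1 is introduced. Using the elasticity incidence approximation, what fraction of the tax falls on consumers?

Consumers' share ≈ 0.2.

Incidence ratio: consumers' share ≈ εs / (εs + |εd|) = 0.7 / (0.7 + 2.8) = 0.2.
Supply is the less elastic side, so consumers bear the smaller share.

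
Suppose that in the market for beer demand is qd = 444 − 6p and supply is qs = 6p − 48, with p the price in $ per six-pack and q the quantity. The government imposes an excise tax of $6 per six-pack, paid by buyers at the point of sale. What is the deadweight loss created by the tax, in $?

Without the tax, 444 − 6p = 6p − 48 gives 12p = 492, so p* = $41 and q* = 198.
With the tax collected from buyers, demand (in seller-price terms) shifts: qd = 444 − 6(p + 6).
Solving gives q = 180 with buyers paying $44 and sellers receiving $38 (the $6 wedge).
Quantity falls by |ΔQ| = |198 − 180| = 18.
DWL = ½ · t · |ΔQ| = ½ · 6 · 18 = $54.

Deadweight loss = $54.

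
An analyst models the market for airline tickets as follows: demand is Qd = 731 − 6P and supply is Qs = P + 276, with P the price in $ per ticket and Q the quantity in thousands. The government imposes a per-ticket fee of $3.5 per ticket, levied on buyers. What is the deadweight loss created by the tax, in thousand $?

Deadweight loss = $5.25 thousand.

Before the tax: set 731 − 6P = P + 276 → P* = $65, Q* = 341.
With the tax collected from buyers, demand (in seller-price terms) shifts: Qd = 731 − 6(P + 3.5).
Solving gives Q = 338 with buyers paying $65.5 and suppliers receiving $62 (the $3.5 wedge).
Quantity falls by |ΔQ| = |341 − 338| = 3.
DWL = ½ · t · |ΔQ| = ½ · 3.5 · 3 = $5.25.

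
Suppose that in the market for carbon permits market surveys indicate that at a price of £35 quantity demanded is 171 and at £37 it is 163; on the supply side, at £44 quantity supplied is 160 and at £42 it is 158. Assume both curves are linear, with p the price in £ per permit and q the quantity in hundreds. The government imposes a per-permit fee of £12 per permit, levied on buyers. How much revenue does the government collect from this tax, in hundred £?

Tax revenue = £1744.8 hundred.

Demand slope: (163 − 171)/(37 − 35) = -4, so qd = 311 − 4p.
Supply slope: (158 − 160)/(42 − 44) = 1, so qs = p + 116.
Without the tax, 311 − 4p = p + 116 gives 5p = 195, so p* = £39 and q* = 155.
With the tax collected from buyers, demand (in seller-price terms) shifts: qd = 311 − 4(p + 12).
Solving gives q = 145.4 with buyers paying £41.4 and suppliers receiving £29.4 (the £12 wedge).
Revenue = t · Q = 12 · 145.4 = £1744.8.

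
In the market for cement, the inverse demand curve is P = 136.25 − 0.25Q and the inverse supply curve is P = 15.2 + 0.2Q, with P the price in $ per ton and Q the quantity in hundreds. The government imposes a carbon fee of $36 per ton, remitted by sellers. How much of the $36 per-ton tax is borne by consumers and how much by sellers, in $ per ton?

Rewrite in direct form: Qd = 545 − 4P and Qs = 5P − 76.
Without the tax, 545 − 4P = 5P − 76 gives 9P = 621, so P* = $69 and Q* = 269.
With the tax collected from sellers, supply shifts: Qs = 5(P − 36) − 76.
New equilibrium: consumers pay $89, sellers receive $53, Q = 189. (Wedge: Pb − Ps = 36.)
Burden on consumers: $20; on sellers: $16. (They sum to $36.)
The less price-elastic side of the market bears the larger share of a per-unit tax.

Consumers bear $20 per ton; sellers bear $16 per ton.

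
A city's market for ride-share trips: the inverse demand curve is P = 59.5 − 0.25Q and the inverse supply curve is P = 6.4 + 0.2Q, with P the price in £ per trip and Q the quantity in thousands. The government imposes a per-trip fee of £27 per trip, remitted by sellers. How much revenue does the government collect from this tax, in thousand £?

Inverting to Q(P) form: Qd = 238 − 4P; Qs = 5P − 32.
Before the tax: set 238 − 4P = 5P − 32 → P* = £30, Q* = 118.
With the tax collected from sellers, supply shifts: Qs = 5(P − 27) − 32.
Solving gives Q = 58 with consumers paying £45 and sellers receiving £18 (the £27 wedge).
Revenue = t · Q = 27 · 58 = £1566.

Tax revenue = £1566 thousand.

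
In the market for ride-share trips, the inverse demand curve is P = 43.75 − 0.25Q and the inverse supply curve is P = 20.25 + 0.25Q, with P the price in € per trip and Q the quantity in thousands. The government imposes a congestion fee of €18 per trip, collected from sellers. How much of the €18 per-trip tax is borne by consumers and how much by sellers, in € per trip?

Consumers bear €9 per trip; sellers bear €9 per trip.

Inverting to Q(P) form: Qd = 175 − 4P; Qs = 4P − 81.
Without the tax, 175 − 4P = 4P − 81 gives 8P = 256, so P* = €32 and Q* = 47.
With the tax collected from sellers, supply shifts: Qs = 4(P − 18) − 81.
New equilibrium: consumers pay €41, sellers receive €23, Q = 11. (Wedge: Pb − Ps = 18.)
Burden on consumers: €9; on sellers: €9. (They sum to €18.)
The less price-elastic side of the market bears the larger share of a per-unit tax.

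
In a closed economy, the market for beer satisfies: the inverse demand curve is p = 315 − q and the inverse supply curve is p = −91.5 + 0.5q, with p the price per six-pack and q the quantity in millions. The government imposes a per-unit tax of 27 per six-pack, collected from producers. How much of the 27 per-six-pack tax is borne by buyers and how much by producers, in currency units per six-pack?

Rewrite in direct form: qd = 315 − p and qs = 2p + 183.
Before the tax: set 315 − p = 2p + 183 → p* = 44, q* = 271.
With the tax collected from producers, supply shifts: qs = 2(p − 27) + 183.
New equilibrium: buyers pay 62, producers receive 35, q = 253. (Wedge: pb − ps = 27.)
Burden on buyers: 18; on producers: 9. (They sum to 27.)
The less price-elastic side of the market bears the larger share of a per-unit tax.

Buyers bear 18 per six-pack; producers bear 9 per six-pack.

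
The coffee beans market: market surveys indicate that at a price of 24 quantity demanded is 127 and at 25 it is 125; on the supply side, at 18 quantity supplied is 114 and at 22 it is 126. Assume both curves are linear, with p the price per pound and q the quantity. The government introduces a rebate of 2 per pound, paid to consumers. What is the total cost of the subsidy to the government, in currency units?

Government outlay = 262.8.

Demand slope: (125 − 127)/(25 − 24) = -2, so qd = 175 − 2p.
Supply slope: (126 − 114)/(22 − 18) = 3, so qs = 3p + 60.
Without the subsidy, 175 − 2p = 3p + 60 gives 5p = 115, so p* = 23 and q* = 129.
With a per-unit subsidy paid to consumers, each effectively pays p − 2, so demand becomes qd = 175 − 2(p − 2).
New equilibrium: consumers pay 21.8, suppliers receive 23.8, q = 131.4. (Wedge: pb − ps = −2.)
Outlay = t · Q = 2 · 131.4 = 262.8.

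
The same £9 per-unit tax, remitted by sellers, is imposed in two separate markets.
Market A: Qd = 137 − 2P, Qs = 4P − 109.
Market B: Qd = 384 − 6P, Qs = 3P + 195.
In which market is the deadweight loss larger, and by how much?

Market B, by £27.

Market A: pre-tax P* = £41, Q* = 55; post-tax Q = 43; deadweight loss = £54.
Market B: pre-tax P* = £21, Q* = 258; post-tax Q = 240; deadweight loss = £81.
Difference: £54 vs £81 → market B is larger by £27.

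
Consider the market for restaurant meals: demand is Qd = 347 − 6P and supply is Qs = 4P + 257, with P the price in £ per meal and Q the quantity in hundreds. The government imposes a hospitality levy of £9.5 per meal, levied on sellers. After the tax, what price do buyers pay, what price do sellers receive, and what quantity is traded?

Before the tax: set 347 − 6P = 4P + 257 → P* = £9, Q* = 293.
With the tax collected from sellers, supply shifts: Qs = 4(P − 9.5) + 257.
Solving gives Q = 270.2 with buyers paying £12.8 and sellers receiving £3.3 (the £9.5 wedge).
The less price-elastic side of the market bears the larger share of a per-unit tax.

Buyers pay £12.8; sellers receive £3.3; quantity = 270.2.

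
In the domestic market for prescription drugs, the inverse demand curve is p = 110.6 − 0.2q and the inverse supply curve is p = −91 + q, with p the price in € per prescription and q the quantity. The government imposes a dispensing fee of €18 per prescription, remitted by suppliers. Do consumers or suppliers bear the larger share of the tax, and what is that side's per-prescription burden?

Suppliers bear the larger share: €15 per prescription.

Rewrite in direct form: qd = 553 − 5p and qs = p + 91.
Without the tax, 553 − 5p = p + 91 gives 6p = 462, so p* = €77 and q* = 168.
With the tax collected from suppliers, supply shifts: qs = (p − 18) + 91.
New equilibrium: consumers pay €80, suppliers receive €62, q = 153. (Wedge: pb − ps = 18.)
Per-prescription burden: consumers €3, suppliers €15.
Suppliers take the larger share because supply is less price-elastic here (demand slope 5 vs supply slope 1).
The less price-elastic side of the market bears the larger share of a per-unit tax.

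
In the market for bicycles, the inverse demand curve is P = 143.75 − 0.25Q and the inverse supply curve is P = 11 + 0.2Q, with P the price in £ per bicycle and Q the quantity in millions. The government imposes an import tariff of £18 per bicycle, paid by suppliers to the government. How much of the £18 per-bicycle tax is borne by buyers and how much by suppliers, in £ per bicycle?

Rewrite in direct form: Qd = 575 − 4P and Qs = 5P − 55.
Before the tax: set 575 − 4P = 5P − 55 → P* = £70, Q* = 295.
With the tax collected from suppliers, supply shifts: Qs = 5(P − 18) − 55.
Solving gives Q = 255 with buyers paying £80 and suppliers receiving £62 (the £18 wedge).
Burden on buyers: £10; on suppliers: £8. (They sum to £18.)
The less price-elastic side of the market bears the larger share of a per-unit tax.

Buyers bear £10 per bicycle; suppliers bear £8 per bicycle.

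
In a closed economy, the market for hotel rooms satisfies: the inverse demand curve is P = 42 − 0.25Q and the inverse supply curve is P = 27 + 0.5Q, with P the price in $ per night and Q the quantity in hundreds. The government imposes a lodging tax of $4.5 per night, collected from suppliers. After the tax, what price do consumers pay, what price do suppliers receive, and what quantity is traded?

Inverting to Q(P) form: Qd = 168 − 4P; Qs = 2P − 54.
Without the tax, 168 − 4P = 2P − 54 gives 6P = 222, so P* = $37 and Q* = 20.
With the tax collected from suppliers, supply shifts: Qs = 2(P − 4.5) − 54.
Solving gives Q = 14 with consumers paying $38.5 and suppliers receiving $34 (the $4.5 wedge).

Consumers pay $38.5; suppliers receive $34; quantity = 14.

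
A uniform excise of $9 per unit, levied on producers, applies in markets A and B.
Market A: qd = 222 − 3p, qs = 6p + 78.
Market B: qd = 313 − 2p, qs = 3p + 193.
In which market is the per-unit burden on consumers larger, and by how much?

Market A: pre-tax p* = $16, q* = 174; post-tax q = 156; per-unit burden on consumers = $6.
Market B: pre-tax p* = $24, q* = 265; post-tax q = 254.2; per-unit burden on consumers = $5.4.
Difference: $6 vs $5.4 → market A is larger by $0.6.

Market A, by $0.6.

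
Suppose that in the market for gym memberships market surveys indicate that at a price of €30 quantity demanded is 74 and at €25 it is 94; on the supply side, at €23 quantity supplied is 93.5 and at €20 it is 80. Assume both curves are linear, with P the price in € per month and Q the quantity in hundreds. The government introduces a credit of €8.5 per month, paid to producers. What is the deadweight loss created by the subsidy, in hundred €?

Deadweight loss = €76.5 hundred.

Demand slope: (94 − 74)/(25 − 30) = -4, so Qd = 194 − 4P.
Supply slope: (80 − 93.5)/(20 − 23) = 4.5, so Qs = 4.5P − 10.
Without the subsidy, 194 − 4P = 4.5P − 10 gives 8.5P = 204, so P* = €24 and Q* = 98.
With a per-unit subsidy paid to producers, each receives P + 8.5 per unit sold, so supply becomes Qs = 4.5(P + 8.5) − 10.
New equilibrium: buyers pay €19.5, producers receive €28, Q = 116. (Wedge: Pb − Ps = −8.5.)
Quantity rises by |ΔQ| = |98 − 116| = 18.
DWL = ½ · t · |ΔQ| = ½ · 8.5 · 18 = €76.5.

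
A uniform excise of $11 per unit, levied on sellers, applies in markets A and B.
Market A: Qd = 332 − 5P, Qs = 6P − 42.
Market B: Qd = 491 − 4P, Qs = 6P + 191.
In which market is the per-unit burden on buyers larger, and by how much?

Market B, by $0.6.

Market A: pre-tax P* = $34, Q* = 162; post-tax Q = 132; per-unit burden on buyers = $6.
Market B: pre-tax P* = $30, Q* = 371; post-tax Q = 344.6; per-unit burden on buyers = $6.6.
Difference: $6 vs $6.6 → market B is larger by $0.6.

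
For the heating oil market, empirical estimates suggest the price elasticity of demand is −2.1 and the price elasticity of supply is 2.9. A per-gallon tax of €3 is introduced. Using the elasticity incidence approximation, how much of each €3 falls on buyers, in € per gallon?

Buyers bear ≈ €1.74 per gallon.

Incidence ratio: buyers' share ≈ εs / (εs + |εd|) = 2.9 / (2.9 + 2.1) = 0.58.
So buyers bear ≈ 0.58 × €3 = €1.74; producers bear €1.26.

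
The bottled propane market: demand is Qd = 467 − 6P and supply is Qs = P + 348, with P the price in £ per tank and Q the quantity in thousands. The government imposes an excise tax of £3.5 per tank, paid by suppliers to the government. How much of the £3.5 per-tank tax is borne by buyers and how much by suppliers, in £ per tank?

Buyers bear £0.5 per tank; suppliers bear £3 per tank.

Without the tax, 467 − 6P = P + 348 gives 7P = 119, so P* = £17 and Q* = 365.
With the tax collected from suppliers, supply shifts: Qs = (P − 3.5) + 348.
Solving gives Q = 362 with buyers paying £17.5 and suppliers receiving £14 (the £3.5 wedge).
Burden on buyers: £0.5; on suppliers: £3. (They sum to £3.5.)
The less price-elastic side of the market bears the larger share of a per-unit tax.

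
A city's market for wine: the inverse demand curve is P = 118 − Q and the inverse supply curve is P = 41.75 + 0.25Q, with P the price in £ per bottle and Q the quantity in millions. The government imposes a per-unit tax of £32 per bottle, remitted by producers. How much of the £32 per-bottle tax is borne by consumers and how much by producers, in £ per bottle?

Inverting to Q(P) form: Qd = 118 − P; Qs = 4P − 167.
Before the tax: set 118 − P = 4P − 167 → P* = £57, Q* = 61.
With the tax collected from producers, supply shifts: Qs = 4(P − 32) − 167.
Solving gives Q = 35.4 with consumers paying £82.6 and producers receiving £50.6 (the £32 wedge).
Burden on consumers: £25.6; on producers: £6.4. (They sum to £32.)

Consumers bear £25.6 per bottle; producers bear £6.4 per bottle.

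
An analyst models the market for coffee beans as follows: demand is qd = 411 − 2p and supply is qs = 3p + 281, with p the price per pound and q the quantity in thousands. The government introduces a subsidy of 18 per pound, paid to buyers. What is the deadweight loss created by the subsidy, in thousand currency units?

Deadweight loss = 194.4 thousand.

Before the subsidy: set 411 − 2p = 3p + 281 → p* = 26, q* = 359.
With a per-unit subsidy paid to buyers, each effectively pays p − 18, so demand becomes qd = 411 − 2(p − 18).
Solving gives q = 380.6 with buyers paying 15.2 and producers receiving 33.2 (the 18 wedge).
Quantity rises by |ΔQ| = |359 − 380.6| = 21.6.
DWL = ½ · t · |ΔQ| = ½ · 18 · 21.6 = 194.4.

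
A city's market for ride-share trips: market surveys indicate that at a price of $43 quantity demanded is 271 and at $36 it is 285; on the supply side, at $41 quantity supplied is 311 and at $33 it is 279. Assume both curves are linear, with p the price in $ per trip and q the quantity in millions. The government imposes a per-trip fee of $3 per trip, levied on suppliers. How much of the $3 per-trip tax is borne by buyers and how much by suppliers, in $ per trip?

Demand slope: (285 − 271)/(36 − 43) = -2, so qd = 357 − 2p.
Supply slope: (279 − 311)/(33 − 41) = 4, so qs = 4p + 147.
Before the tax: set 357 − 2p = 4p + 147 → p* = $35, q* = 287.
With the tax collected from suppliers, supply shifts: qs = 4(p − 3) + 147.
Solving gives q = 283 with buyers paying $37 and suppliers receiving $34 (the $3 wedge).
Burden on buyers: $2; on suppliers: $1. (They sum to $3.)
The less price-elastic side of the market bears the larger share of a per-unit tax.

Buyers bear $2 per trip; suppliers bear $1 per trip.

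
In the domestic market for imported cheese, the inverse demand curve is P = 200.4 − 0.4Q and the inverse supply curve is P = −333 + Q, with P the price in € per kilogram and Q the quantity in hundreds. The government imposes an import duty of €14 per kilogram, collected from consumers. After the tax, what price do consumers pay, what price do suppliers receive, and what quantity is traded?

Inverting to Q(P) form: Qd = 501 − 2.5P; Qs = P + 333.
Without the tax, 501 − 2.5P = P + 333 gives 3.5P = 168, so P* = €48 and Q* = 381.
With the tax collected from consumers, demand (in seller-price terms) shifts: Qd = 501 − 2.5(P + 14).
Solving gives Q = 371 with consumers paying €52 and suppliers receiving €38 (the €14 wedge).

Consumers pay €52; suppliers receive €38; quantity = 371.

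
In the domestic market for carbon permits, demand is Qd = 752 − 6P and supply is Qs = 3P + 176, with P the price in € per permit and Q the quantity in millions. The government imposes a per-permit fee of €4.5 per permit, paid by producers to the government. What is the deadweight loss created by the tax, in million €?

Deadweight loss = €20.25 million.

Before the tax: set 752 − 6P = 3P + 176 → P* = €64, Q* = 368.
With the tax collected from producers, supply shifts: Qs = 3(P − 4.5) + 176.
Solving gives Q = 359 with consumers paying €65.5 and producers receiving €61 (the €4.5 wedge).
Quantity falls by |ΔQ| = |368 − 359| = 9.
DWL = ½ · t · |ΔQ| = ½ · 4.5 · 9 = €20.25.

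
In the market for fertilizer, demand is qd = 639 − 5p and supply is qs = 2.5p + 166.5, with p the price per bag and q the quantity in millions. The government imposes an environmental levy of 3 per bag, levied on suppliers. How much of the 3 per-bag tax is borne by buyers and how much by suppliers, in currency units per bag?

Without the tax, 639 − 5p = 2.5p + 166.5 gives 7.5p = 472.5, so p* = 63 and q* = 324.
With the tax collected from suppliers, supply shifts: qs = 2.5(p − 3) + 166.5.
New equilibrium: buyers pay 64, suppliers receive 61, q = 319. (Wedge: pb − ps = 3.)
Burden on buyers: 1; on suppliers: 2. (They sum to 3.)

Buyers bear 1 per bag; suppliers bear 2 per bag.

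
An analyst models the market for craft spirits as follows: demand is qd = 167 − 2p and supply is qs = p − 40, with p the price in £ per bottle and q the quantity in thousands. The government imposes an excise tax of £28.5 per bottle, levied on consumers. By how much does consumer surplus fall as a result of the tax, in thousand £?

Without the tax, 167 − 2p = p − 40 gives 3p = 207, so p* = £69 and q* = 29.
With the tax collected from consumers, demand (in seller-price terms) shifts: qd = 167 − 2(p + 28.5).
New equilibrium: consumers pay £78.5, producers receive £50, q = 10. (Wedge: pb − ps = 28.5.)
ΔCS is the trapezoid between Q = 10 and Q = 29 of height £9.5: ½ · (29 + 10) · 9.5 = £185.25.

Consumer surplus falls by £185.25 thousand.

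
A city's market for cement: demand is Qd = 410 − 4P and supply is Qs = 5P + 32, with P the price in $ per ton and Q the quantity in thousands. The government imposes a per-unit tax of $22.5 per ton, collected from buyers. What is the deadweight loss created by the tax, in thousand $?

Deadweight loss = $562.5 thousand.

Before the tax: set 410 − 4P = 5P + 32 → P* = $42, Q* = 242.
With the tax collected from buyers, demand (in seller-price terms) shifts: Qd = 410 − 4(P + 22.5).
Solving gives Q = 192 with buyers paying $54.5 and sellers receiving $32 (the $22.5 wedge).
Quantity falls by |ΔQ| = |242 − 192| = 50.
DWL = ½ · t · |ΔQ| = ½ · 22.5 · 50 = $562.5.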